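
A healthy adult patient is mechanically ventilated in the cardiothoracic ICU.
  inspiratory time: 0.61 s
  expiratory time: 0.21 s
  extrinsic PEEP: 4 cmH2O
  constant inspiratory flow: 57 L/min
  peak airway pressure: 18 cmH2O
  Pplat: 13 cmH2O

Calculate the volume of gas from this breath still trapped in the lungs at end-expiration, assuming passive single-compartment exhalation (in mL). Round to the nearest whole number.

Flow: 57 L/min ÷ 60 = 0.95 L/s.
Vt = flow × Ti = 0.95 L/s × 0.61 s × 1000 mL/L = 579.5 mL.
R = (PIP − Pplat)/V̇ = (18 − 13) / 0.95 = 5.0/0.95 = 5.263 cmH2O·s/L.
C = Vt/(Pplat − PEEP) = 579.5 / (13 − 4) = 579.5/9.0 = 64.389 mL/cmH2O.
τ = R × C = 5.263 × 0.06439 L/cmH2O = 0.3389 s.
Fraction remaining = e^(−Te/τ) = e^(−0.21/0.3389) = 0.5381.
Trapped volume = 579.5 × 0.5381 = 311.83 mL.

312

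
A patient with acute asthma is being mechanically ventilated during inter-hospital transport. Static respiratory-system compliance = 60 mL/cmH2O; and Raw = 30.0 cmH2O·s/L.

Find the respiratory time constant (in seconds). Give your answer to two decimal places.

1.80

τ = R × C = 30.0 × 60 mL/cmH2O = 30.0 × 0.060 L/cmH2O = 1.8 s.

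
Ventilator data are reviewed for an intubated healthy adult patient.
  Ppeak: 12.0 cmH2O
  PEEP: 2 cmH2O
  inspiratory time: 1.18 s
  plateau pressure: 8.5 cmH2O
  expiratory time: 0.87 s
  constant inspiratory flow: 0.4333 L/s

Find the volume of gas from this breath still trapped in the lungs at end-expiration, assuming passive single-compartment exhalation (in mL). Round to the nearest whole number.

Vt = flow × Ti = 0.4333 L/s × 1.18 s × 1000 mL/L = 511.29 mL.
R = (PIP − Pplat)/V̇ = (12.0 − 8.5) / 0.4333 = 3.5/0.4333 = 8.078 cmH2O·s/L.
C = Vt/(Pplat − PEEP) = 511.29 / (8.5 − 2) = 511.29/6.5 = 78.66 mL/cmH2O.
τ = R × C = 8.078 × 0.07866 L/cmH2O = 0.6354 s.
Fraction remaining = e^(−Te/τ) = e^(−0.87/0.6354) = 0.2543.
Trapped volume = 511.29 × 0.2543 = 130.02 mL.

130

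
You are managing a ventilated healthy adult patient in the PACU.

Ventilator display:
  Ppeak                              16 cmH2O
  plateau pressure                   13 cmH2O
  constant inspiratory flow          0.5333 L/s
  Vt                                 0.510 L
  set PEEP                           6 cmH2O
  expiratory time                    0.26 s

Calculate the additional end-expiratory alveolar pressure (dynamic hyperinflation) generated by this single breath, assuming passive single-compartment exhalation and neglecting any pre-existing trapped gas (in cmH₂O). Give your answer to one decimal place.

R = (PIP − Pplat)/V̇ = (16 − 13) / 0.5333 = 3.0/0.5333 = 5.625 cmH2O·s/L.
C = Vt/(Pplat − PEEP) = 510.0 / (13 − 6) = 510.0/7.0 = 72.857 mL/cmH2O.
τ = R × C = 5.625 × 0.07286 L/cmH2O = 0.4098 s.
Fraction remaining = e^(−Te/τ) = e^(−0.26/0.4098) = 0.5302; trapped volume = 510.0 × 0.5302 = 270.4 mL.
Additional alveolar pressure from trapping ≈ V_trapped / C = 270.4 / 72.857 = 3.711 cmH2O.

3.7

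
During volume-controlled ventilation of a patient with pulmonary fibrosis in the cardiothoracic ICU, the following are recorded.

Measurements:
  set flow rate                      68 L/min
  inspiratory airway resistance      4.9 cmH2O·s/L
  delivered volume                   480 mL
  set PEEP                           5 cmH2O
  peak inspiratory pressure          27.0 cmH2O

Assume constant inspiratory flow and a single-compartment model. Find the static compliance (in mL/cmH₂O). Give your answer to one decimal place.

29.2

Flow: 68 L/min ÷ 60 = 1.1333 L/s.
Equation of motion (constant flow): PIP = Vt/C + R·V̇ + PEEP.
Vt/C = PIP − R·V̇ − PEEP = 27.0 − 4.9×1.1333 − 5 = 27.0 − 5.553 − 5 = 16.447 cmH2O.
C = Vt / 16.447 = 480 / 16.447 = 29.185 mL/cmH2O.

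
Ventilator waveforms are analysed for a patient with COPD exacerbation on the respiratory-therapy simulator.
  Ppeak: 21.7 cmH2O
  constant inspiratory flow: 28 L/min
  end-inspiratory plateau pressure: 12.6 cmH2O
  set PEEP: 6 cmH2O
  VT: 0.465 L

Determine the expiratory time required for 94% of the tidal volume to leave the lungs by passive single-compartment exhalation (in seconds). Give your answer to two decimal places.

3.87

Flow: 28 L/min ÷ 60 = 0.4667 L/s.
R = (PIP − Pplat)/V̇ = (21.7 − 12.6) / 0.4667 = 9.1/0.4667 = 19.499 cmH2O·s/L.
C = Vt/(Pplat − PEEP) = 465.0 / (12.6 − 6) = 465.0/6.6 = 70.455 mL/cmH2O.
τ = R × C = 19.499 × 0.07046 L/cmH2O = 1.374 s.
t = −τ·ln(1 − 0.94) = −1.374·ln(0.06) = 3.866 s.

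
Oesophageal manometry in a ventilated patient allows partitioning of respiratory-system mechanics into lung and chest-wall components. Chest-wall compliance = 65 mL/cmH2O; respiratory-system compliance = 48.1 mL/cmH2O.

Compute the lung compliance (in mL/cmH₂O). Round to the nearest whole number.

1/CL = 1/Crs − 1/Ccw.
1/CL = 1/48.1 − 1/65 = 0.005405.
CL = 185.01 mL/cmH2O.

185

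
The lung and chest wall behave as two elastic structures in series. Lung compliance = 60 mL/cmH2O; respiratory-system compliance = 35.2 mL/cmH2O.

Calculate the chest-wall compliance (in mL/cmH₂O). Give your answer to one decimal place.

1/Ccw = 1/Crs − 1/CL.
1/Ccw = 1/35.2 − 1/60 = 0.01174.
Ccw = 85.179 mL/cmH2O.

85.2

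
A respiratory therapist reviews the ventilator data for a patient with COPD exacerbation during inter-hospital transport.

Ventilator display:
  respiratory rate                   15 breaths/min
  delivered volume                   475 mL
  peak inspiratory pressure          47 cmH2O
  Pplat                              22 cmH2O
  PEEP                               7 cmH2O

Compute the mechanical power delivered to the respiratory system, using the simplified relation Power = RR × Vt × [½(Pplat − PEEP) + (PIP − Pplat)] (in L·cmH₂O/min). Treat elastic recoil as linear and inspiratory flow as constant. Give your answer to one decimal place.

231.6

Per-breath work = Vt × [½(Pplat−PEEP) + (PIP−Pplat)] = 0.475 × [0.5×15.0 + 25.0] = 0.475 × 32.5 = 15.438 L·cmH2O.
Power = 15 × 15.438 = 231.57 L·cmH2O/min.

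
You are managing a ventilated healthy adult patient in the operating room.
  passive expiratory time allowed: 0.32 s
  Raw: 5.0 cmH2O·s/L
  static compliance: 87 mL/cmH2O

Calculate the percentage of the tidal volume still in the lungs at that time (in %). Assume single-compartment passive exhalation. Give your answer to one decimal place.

47.9

τ = R × C = 5.0 × 87 mL/cmH2O = 5.0 × 0.087 L/cmH2O = 0.435 s.
Passive exhalation: V(t)/V₀ = e^(−t/τ) = e^(−0.32/0.435) = 0.4792.
Fraction remaining = 0.4792 → 47.92%.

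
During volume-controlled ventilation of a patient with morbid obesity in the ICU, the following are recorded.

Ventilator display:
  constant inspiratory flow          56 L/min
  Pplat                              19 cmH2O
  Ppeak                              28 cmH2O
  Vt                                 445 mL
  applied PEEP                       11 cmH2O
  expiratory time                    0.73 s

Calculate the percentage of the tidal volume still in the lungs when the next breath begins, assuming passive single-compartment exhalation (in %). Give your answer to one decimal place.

25.6

Flow: 56 L/min ÷ 60 = 0.9333 L/s.
R = (PIP − Pplat)/V̇ = (28 − 19) / 0.9333 = 9.0/0.9333 = 9.643 cmH2O·s/L.
C = Vt/(Pplat − PEEP) = 445.0 / (19 − 11) = 445.0/8.0 = 55.625 mL/cmH2O.
τ = R × C = 9.643 × 0.05563 L/cmH2O = 0.5364 s.
Fraction remaining at end-expiration = e^(−Te/τ) = e^(−0.73/0.5364) = 0.2564 → 25.64%.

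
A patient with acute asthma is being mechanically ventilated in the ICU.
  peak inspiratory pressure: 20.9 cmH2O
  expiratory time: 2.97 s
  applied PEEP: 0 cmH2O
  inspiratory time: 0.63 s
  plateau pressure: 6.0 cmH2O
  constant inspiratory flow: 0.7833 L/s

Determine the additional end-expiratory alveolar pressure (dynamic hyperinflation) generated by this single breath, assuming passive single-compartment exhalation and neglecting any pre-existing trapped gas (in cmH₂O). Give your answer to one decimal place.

0.9

Vt = flow × Ti = 0.7833 L/s × 0.63 s × 1000 mL/L = 493.48 mL.
R = (PIP − Pplat)/V̇ = (20.9 − 6.0) / 0.7833 = 14.9/0.7833 = 19.022 cmH2O·s/L.
C = Vt/(Pplat − PEEP) = 493.48 / (6.0 − 0) = 493.48/6.0 = 82.247 mL/cmH2O.
τ = R × C = 19.022 × 0.08225 L/cmH2O = 1.565 s.
Fraction remaining = e^(−Te/τ) = e^(−2.97/1.565) = 0.1499; trapped volume = 493.48 × 0.1499 = 73.973 mL.
Additional alveolar pressure from trapping ≈ V_trapped / C = 73.973 / 82.247 = 0.8994 cmH2O.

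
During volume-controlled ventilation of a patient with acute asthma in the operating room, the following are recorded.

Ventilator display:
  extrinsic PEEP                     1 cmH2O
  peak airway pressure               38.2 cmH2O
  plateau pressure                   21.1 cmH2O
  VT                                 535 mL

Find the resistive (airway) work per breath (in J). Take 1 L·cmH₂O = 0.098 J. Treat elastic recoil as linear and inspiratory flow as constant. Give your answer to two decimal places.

With constant inspiratory flow the resistive pressure is constant at PIP − Pplat = 38.2 − 21.1 = 17.1 cmH2O, so resistive work = 17.1 × 0.535 = 9.149 L·cmH2O.
× 0.098 J/(L·cmH2O) → 0.8966 J.

0.90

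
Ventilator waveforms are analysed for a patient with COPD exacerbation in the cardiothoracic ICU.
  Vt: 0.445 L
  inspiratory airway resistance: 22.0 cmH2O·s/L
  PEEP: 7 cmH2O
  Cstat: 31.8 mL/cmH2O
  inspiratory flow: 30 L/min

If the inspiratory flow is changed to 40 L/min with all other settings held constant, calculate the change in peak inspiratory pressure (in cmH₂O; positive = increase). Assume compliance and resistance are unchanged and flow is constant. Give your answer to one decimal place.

Flow: 30 L/min ÷ 60 = 0.5 L/s.
New flow: 40 L/min ÷ 60 = 0.6667 L/s.
PIP = Vt/C + R·V̇ + PEEP (constant-flow equation of motion).
Only the resistive term changes: ΔPIP = R × ΔV̇ = 22.0 × (0.6667 − 0.5) = 22.0 × 0.1667 = 3.667 cmH2O.

3.7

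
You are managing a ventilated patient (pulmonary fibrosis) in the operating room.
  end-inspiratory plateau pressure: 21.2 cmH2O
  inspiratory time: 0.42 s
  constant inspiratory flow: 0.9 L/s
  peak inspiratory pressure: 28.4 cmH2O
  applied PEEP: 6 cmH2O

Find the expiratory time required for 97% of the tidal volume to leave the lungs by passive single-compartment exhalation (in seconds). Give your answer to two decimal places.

0.70

Vt = flow × Ti = 0.9 L/s × 0.42 s × 1000 mL/L = 378.0 mL.
R = (PIP − Pplat)/V̇ = (28.4 − 21.2) / 0.9 = 7.2/0.9 = 8.0 cmH2O·s/L.
C = Vt/(Pplat − PEEP) = 378.0 / (21.2 − 6) = 378.0/15.2 = 24.868 mL/cmH2O.
τ = R × C = 8.0 × 0.02487 L/cmH2O = 0.199 s.
t = −τ·ln(1 − 0.97) = −0.199·ln(0.03) = 0.6978 s.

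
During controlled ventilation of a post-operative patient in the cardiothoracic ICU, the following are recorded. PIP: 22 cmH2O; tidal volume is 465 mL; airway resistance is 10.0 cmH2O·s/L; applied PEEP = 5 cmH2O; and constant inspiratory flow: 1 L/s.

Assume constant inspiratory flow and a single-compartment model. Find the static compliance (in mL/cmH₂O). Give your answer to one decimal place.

Equation of motion (constant flow): PIP = Vt/C + R·V̇ + PEEP.
Vt/C = PIP − R·V̇ − PEEP = 22 − 10.0×1 − 5 = 22 − 10.0 − 5 = 7.0 cmH2O.
C = Vt / 7.0 = 465 / 7.0 = 66.429 mL/cmH2O.

66.4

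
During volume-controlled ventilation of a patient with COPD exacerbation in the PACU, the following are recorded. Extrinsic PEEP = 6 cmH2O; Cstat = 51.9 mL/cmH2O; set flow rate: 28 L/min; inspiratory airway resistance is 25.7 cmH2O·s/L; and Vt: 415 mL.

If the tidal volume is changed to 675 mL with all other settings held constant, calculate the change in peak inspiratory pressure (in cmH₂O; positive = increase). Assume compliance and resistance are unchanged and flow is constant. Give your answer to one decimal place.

PIP = Vt/C + R·V̇ + PEEP (constant-flow equation of motion).
Only the elastic term changes: ΔPIP = ΔVt / C = (675 − 415) / 51.9 = 5.01 cmH2O.

5.0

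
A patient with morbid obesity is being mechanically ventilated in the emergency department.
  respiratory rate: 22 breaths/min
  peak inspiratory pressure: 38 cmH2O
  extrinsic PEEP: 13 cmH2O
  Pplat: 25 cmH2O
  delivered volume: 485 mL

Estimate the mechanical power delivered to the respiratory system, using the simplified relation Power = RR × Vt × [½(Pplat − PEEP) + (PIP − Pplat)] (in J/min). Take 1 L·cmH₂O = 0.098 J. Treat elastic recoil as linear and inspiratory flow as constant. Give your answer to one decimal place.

Per-breath work = Vt × [½(Pplat−PEEP) + (PIP−Pplat)] = 0.485 × [0.5×12.0 + 13.0] = 0.485 × 19.0 = 9.215 L·cmH2O.
Power = 22 × 9.215 = 202.73 L·cmH2O/min.
× 0.098 J/(L·cmH2O) → 19.868 J/min.

19.9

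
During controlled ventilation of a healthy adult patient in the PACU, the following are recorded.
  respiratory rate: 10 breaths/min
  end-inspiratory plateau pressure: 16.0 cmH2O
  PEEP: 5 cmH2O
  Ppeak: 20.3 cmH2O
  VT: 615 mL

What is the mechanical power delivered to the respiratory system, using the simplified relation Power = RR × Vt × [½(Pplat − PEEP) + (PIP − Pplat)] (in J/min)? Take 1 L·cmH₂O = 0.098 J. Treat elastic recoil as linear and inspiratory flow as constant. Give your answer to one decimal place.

5.9

Per-breath work = Vt × [½(Pplat−PEEP) + (PIP−Pplat)] = 0.615 × [0.5×11.0 + 4.3] = 0.615 × 9.8 = 6.027 L·cmH2O.
Power = 10 × 6.027 = 60.27 L·cmH2O/min.
× 0.098 J/(L·cmH2O) → 5.906 J/min.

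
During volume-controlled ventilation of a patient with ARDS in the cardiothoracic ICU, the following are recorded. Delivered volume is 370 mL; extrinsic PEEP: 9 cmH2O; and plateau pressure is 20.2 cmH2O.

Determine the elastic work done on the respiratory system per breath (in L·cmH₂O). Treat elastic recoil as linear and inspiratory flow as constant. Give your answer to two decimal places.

2.07

Elastic work ≈ ½ × (Pplat − PEEP) × Vt = 0.5 × (20.2 − 9) × 0.370 L = 0.5 × 11.2 × 0.370 = 2.072 L·cmH2O.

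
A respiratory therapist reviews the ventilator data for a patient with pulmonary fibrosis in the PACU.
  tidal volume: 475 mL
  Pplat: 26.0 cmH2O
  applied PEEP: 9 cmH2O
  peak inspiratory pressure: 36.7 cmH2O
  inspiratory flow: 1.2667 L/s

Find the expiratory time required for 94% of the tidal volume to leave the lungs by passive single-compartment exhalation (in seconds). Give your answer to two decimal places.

0.66

R = (PIP − Pplat)/V̇ = (36.7 − 26.0) / 1.2667 = 10.7/1.2667 = 8.447 cmH2O·s/L.
C = Vt/(Pplat − PEEP) = 475.0 / (26.0 − 9) = 475.0/17.0 = 27.941 mL/cmH2O.
τ = R × C = 8.447 × 0.02794 L/cmH2O = 0.236 s.
t = −τ·ln(1 − 0.94) = −0.236·ln(0.06) = 0.664 s.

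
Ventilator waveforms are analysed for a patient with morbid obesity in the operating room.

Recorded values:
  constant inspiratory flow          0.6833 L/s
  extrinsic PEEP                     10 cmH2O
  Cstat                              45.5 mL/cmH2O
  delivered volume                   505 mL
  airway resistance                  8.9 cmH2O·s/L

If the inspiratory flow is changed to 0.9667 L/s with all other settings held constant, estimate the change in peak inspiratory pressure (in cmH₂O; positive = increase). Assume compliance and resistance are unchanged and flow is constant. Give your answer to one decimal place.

2.5

PIP = Vt/C + R·V̇ + PEEP (constant-flow equation of motion).
Only the resistive term changes: ΔPIP = R × ΔV̇ = 8.9 × (0.9667 − 0.6833) = 8.9 × 0.2834 = 2.522 cmH2O.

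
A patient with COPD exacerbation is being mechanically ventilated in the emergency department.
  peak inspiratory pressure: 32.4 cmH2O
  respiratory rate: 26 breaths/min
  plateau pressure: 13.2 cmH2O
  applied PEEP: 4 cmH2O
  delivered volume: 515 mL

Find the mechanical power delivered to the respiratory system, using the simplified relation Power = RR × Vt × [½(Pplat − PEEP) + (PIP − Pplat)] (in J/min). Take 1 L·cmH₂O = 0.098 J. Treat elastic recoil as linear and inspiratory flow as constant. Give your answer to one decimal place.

Per-breath work = Vt × [½(Pplat−PEEP) + (PIP−Pplat)] = 0.515 × [0.5×9.2 + 19.2] = 0.515 × 23.8 = 12.257 L·cmH2O.
Power = 26 × 12.257 = 318.68 L·cmH2O/min.
× 0.098 J/(L·cmH2O) → 31.231 J/min.

31.2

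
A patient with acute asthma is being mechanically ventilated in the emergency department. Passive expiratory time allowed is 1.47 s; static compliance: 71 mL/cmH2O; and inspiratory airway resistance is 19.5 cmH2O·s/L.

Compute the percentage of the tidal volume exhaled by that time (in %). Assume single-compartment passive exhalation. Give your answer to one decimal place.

τ = R × C = 19.5 × 71 mL/cmH2O = 19.5 × 0.071 L/cmH2O = 1.385 s.
Passive exhalation: V(t)/V₀ = e^(−t/τ) = e^(−1.47/1.385) = 0.346.
Fraction exhaled = 1 − 0.346 = 0.654 → 65.4%.

65.4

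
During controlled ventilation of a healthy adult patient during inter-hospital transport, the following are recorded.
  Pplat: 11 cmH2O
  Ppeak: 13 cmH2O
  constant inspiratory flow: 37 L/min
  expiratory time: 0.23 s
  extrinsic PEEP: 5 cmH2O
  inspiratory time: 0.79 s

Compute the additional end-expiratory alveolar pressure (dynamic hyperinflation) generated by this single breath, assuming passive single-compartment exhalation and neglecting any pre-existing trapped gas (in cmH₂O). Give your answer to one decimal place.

Flow: 37 L/min ÷ 60 = 0.6167 L/s.
Vt = flow × Ti = 0.6167 L/s × 0.79 s × 1000 mL/L = 487.19 mL.
R = (PIP − Pplat)/V̇ = (13 − 11) / 0.6167 = 2.0/0.6167 = 3.243 cmH2O·s/L.
C = Vt/(Pplat − PEEP) = 487.19 / (11 − 5) = 487.19/6.0 = 81.198 mL/cmH2O.
τ = R × C = 3.243 × 0.0812 L/cmH2O = 0.2633 s.
Fraction remaining = e^(−Te/τ) = e^(−0.23/0.2633) = 0.4175; trapped volume = 487.19 × 0.4175 = 203.4 mL.
Additional alveolar pressure from trapping ≈ V_trapped / C = 203.4 / 81.198 = 2.505 cmH2O.

2.5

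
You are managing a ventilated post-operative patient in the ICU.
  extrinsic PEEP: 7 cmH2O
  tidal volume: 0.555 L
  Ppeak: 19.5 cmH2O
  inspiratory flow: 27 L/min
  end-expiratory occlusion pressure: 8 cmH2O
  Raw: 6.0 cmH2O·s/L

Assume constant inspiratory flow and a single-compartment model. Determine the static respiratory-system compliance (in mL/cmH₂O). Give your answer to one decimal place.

63.1

Flow: 27 L/min ÷ 60 = 0.45 L/s.
Total PEEP = 8 cmH2O (set 7 + intrinsic 1); this is the baseline alveolar pressure.
Equation of motion (constant flow): PIP = Vt/C + R·V̇ + PEEP.
Vt/C = PIP − R·V̇ − PEEP = 19.5 − 6.0×0.45 − 8 = 19.5 − 2.7 − 8 = 8.8 cmH2O.
C = Vt / 8.8 = 555 / 8.8 = 63.068 mL/cmH2O.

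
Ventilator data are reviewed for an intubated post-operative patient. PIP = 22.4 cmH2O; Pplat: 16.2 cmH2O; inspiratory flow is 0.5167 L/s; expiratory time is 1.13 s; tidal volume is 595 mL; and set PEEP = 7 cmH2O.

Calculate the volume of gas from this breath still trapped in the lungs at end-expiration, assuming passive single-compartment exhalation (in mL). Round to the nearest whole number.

139

R = (PIP − Pplat)/V̇ = (22.4 − 16.2) / 0.5167 = 6.2/0.5167 = 11.999 cmH2O·s/L.
C = Vt/(Pplat − PEEP) = 595.0 / (16.2 − 7) = 595.0/9.2 = 64.674 mL/cmH2O.
τ = R × C = 11.999 × 0.06467 L/cmH2O = 0.776 s.
Fraction remaining = e^(−Te/τ) = e^(−1.13/0.776) = 0.2331.
Trapped volume = 595.0 × 0.2331 = 138.69 mL.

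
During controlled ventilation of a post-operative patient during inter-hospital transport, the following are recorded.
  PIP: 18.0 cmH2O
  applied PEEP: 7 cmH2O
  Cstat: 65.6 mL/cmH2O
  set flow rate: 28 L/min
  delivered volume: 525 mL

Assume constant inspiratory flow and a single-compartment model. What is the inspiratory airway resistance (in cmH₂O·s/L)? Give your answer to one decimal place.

6.4

Flow: 28 L/min ÷ 60 = 0.4667 L/s.
Equation of motion (constant flow): PIP = Vt/C + R·V̇ + PEEP.
R·V̇ = PIP − Vt/C − PEEP = 18.0 − 525/65.6 − 7 = 18.0 − 8.003 − 7 = 2.997 cmH2O.
R = 2.997 / 0.4667 = 6.422 cmH2O·s/L.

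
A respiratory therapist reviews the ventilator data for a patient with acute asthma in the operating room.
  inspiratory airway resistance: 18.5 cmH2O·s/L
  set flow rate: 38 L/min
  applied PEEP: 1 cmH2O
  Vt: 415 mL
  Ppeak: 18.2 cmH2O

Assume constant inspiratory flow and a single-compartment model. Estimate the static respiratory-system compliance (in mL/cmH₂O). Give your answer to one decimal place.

75.7

Flow: 38 L/min ÷ 60 = 0.6333 L/s.
Equation of motion (constant flow): PIP = Vt/C + R·V̇ + PEEP.
Vt/C = PIP − R·V̇ − PEEP = 18.2 − 18.5×0.6333 − 1 = 18.2 − 11.716 − 1 = 5.484 cmH2O.
C = Vt / 5.484 = 415 / 5.484 = 75.675 mL/cmH2O.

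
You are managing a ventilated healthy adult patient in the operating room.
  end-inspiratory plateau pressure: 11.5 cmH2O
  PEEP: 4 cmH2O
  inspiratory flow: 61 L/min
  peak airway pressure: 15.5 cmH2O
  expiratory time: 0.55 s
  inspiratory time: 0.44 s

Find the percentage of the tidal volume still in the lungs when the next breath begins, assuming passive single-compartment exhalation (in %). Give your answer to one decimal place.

9.6

Flow: 61 L/min ÷ 60 = 1.0167 L/s.
Vt = flow × Ti = 1.0167 L/s × 0.44 s × 1000 mL/L = 447.35 mL.
R = (PIP − Pplat)/V̇ = (15.5 − 11.5) / 1.0167 = 4.0/1.0167 = 3.934 cmH2O·s/L.
C = Vt/(Pplat − PEEP) = 447.35 / (11.5 − 4) = 447.35/7.5 = 59.647 mL/cmH2O.
τ = R × C = 3.934 × 0.05965 L/cmH2O = 0.2347 s.
Fraction remaining at end-expiration = e^(−Te/τ) = e^(−0.55/0.2347) = 0.096 → 9.6%.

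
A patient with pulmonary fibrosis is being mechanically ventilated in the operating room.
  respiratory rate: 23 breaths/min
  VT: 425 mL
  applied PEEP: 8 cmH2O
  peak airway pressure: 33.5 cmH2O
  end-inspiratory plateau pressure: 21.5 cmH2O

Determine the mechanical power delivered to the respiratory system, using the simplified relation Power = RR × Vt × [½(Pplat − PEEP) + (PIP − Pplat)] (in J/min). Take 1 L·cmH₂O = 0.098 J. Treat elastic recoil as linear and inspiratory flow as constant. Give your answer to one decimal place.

Per-breath work = Vt × [½(Pplat−PEEP) + (PIP−Pplat)] = 0.425 × [0.5×13.5 + 12.0] = 0.425 × 18.75 = 7.969 L·cmH2O.
Power = 23 × 7.969 = 183.29 L·cmH2O/min.
× 0.098 J/(L·cmH2O) → 17.962 J/min.

18.0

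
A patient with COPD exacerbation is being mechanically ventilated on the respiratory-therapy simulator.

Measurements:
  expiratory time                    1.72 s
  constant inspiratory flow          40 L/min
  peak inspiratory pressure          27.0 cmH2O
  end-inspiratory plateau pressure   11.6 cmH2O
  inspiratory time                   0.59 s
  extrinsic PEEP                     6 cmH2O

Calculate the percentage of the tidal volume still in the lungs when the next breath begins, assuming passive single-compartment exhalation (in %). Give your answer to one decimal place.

Flow: 40 L/min ÷ 60 = 0.6667 L/s.
Vt = flow × Ti = 0.6667 L/s × 0.59 s × 1000 mL/L = 393.35 mL.
R = (PIP − Pplat)/V̇ = (27.0 − 11.6) / 0.6667 = 15.4/0.6667 = 23.099 cmH2O·s/L.
C = Vt/(Pplat − PEEP) = 393.35 / (11.6 − 6) = 393.35/5.6 = 70.241 mL/cmH2O.
τ = R × C = 23.099 × 0.07024 L/cmH2O = 1.622 s.
Fraction remaining at end-expiration = e^(−Te/τ) = e^(−1.72/1.622) = 0.3463 → 34.63%.

34.6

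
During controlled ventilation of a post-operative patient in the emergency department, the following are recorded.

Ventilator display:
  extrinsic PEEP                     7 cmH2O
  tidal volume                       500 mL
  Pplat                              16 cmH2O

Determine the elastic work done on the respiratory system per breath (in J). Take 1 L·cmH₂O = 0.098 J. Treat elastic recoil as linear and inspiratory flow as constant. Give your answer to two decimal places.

Elastic work ≈ ½ × (Pplat − PEEP) × Vt = 0.5 × (16 − 7) × 0.500 L = 0.5 × 9.0 × 0.500 = 2.25 L·cmH2O.
× 0.098 J/(L·cmH2O) → 0.2205 J.

0.22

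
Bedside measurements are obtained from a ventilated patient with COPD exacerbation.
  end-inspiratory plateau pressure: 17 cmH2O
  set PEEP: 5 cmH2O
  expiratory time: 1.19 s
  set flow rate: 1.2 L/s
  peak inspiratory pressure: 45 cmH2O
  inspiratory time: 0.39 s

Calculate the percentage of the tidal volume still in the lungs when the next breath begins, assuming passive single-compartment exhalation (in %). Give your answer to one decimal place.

Vt = flow × Ti = 1.2 L/s × 0.39 s × 1000 mL/L = 468.0 mL.
R = (PIP − Pplat)/V̇ = (45 − 17) / 1.2 = 28.0/1.2 = 23.333 cmH2O·s/L.
C = Vt/(Pplat − PEEP) = 468.0 / (17 − 5) = 468.0/12.0 = 39.0 mL/cmH2O.
τ = R × C = 23.333 × 0.039 L/cmH2O = 0.91 s.
Fraction remaining at end-expiration = e^(−Te/τ) = e^(−1.19/0.91) = 0.2704 → 27.04%.

27.0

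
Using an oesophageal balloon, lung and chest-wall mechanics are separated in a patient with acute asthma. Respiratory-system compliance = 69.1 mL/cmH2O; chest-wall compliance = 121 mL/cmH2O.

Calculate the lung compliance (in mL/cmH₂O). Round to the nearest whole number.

161

1/CL = 1/Crs − 1/Ccw.
1/CL = 1/69.1 − 1/121 = 0.006207.
CL = 161.11 mL/cmH2O.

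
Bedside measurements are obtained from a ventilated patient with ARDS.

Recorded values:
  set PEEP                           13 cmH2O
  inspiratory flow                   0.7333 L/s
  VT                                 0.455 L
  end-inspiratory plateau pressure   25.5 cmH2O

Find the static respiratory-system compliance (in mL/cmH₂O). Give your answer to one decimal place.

36.4

Cstat = Vt / (Pplat − PEEP) = 455 / (25.5 − 13) = 455 / 12.5 = 36.4 mL/cmH2O.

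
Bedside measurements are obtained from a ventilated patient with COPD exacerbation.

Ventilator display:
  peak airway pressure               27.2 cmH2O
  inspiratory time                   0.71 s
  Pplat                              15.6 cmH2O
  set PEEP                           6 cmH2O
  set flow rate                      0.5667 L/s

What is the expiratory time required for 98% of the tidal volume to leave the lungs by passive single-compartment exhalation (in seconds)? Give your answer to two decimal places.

3.36

Vt = flow × Ti = 0.5667 L/s × 0.71 s × 1000 mL/L = 402.36 mL.
R = (PIP − Pplat)/V̇ = (27.2 − 15.6) / 0.5667 = 11.6/0.5667 = 20.469 cmH2O·s/L.
C = Vt/(Pplat − PEEP) = 402.36 / (15.6 − 6) = 402.36/9.6 = 41.913 mL/cmH2O.
τ = R × C = 20.469 × 0.04191 L/cmH2O = 0.8579 s.
t = −τ·ln(1 − 0.98) = −0.8579·ln(0.02) = 3.356 s.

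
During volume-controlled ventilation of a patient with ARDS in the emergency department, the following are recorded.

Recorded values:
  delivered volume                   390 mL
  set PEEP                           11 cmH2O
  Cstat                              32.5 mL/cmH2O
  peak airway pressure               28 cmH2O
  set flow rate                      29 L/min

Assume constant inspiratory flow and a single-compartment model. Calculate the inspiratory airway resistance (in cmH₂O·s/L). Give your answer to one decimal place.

10.3

Flow: 29 L/min ÷ 60 = 0.4833 L/s.
Equation of motion (constant flow): PIP = Vt/C + R·V̇ + PEEP.
R·V̇ = PIP − Vt/C − PEEP = 28 − 390/32.5 − 11 = 28 − 12.0 − 11 = 5.0 cmH2O.
R = 5.0 / 0.4833 = 10.346 cmH2O·s/L.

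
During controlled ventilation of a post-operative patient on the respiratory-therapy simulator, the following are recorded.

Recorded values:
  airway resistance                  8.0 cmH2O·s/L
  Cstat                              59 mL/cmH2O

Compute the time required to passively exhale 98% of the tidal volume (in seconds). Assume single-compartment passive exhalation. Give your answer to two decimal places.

τ = R × C = 8.0 × 59 mL/cmH2O = 8.0 × 0.059 L/cmH2O = 0.472 s.
Exhaled fraction f = 1 − e^(−t/τ) → t = −τ·ln(1 − f) = −0.472·ln(0.02) = 1.846 s.

1.85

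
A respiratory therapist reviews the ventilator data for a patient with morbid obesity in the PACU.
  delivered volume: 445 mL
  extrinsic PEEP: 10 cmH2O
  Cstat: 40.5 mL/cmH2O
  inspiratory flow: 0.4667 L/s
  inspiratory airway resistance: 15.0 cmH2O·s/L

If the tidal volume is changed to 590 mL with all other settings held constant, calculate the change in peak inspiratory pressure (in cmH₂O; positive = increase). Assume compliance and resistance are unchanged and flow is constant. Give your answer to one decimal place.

3.6

PIP = Vt/C + R·V̇ + PEEP (constant-flow equation of motion).
Only the elastic term changes: ΔPIP = ΔVt / C = (590 − 445) / 40.5 = 3.58 cmH2O.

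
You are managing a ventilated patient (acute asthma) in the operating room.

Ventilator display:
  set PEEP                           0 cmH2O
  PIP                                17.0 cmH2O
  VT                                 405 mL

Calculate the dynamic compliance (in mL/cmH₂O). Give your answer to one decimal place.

Dynamic compliance = Vt / (PIP − PEEP) = 405 / (17.0 − 0) = 405 / 17.0 = 23.824 mL/cmH2O.

23.8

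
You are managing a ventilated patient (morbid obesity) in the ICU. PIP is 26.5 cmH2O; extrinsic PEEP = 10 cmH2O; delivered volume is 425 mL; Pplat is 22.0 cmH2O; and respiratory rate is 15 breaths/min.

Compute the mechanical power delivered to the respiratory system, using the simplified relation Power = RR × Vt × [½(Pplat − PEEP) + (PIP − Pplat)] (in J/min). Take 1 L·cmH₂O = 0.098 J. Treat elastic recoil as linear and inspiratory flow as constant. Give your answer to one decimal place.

6.6

Per-breath work = Vt × [½(Pplat−PEEP) + (PIP−Pplat)] = 0.425 × [0.5×12.0 + 4.5] = 0.425 × 10.5 = 4.463 L·cmH2O.
Power = 15 × 4.463 = 66.945 L·cmH2O/min.
× 0.098 J/(L·cmH2O) → 6.561 J/min.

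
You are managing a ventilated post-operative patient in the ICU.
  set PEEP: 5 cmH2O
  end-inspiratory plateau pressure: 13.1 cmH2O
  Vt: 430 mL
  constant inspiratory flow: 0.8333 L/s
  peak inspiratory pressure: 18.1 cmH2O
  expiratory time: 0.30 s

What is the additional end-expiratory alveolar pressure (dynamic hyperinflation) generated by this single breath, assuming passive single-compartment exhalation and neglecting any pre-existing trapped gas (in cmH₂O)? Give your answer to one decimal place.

R = (PIP − Pplat)/V̇ = (18.1 − 13.1) / 0.8333 = 5.0/0.8333 = 6.0 cmH2O·s/L.
C = Vt/(Pplat − PEEP) = 430.0 / (13.1 − 5) = 430.0/8.1 = 53.086 mL/cmH2O.
τ = R × C = 6.0 × 0.05309 L/cmH2O = 0.3185 s.
Fraction remaining = e^(−Te/τ) = e^(−0.30/0.3185) = 0.3899; trapped volume = 430.0 × 0.3899 = 167.66 mL.
Additional alveolar pressure from trapping ≈ V_trapped / C = 167.66 / 53.086 = 3.158 cmH2O.

3.2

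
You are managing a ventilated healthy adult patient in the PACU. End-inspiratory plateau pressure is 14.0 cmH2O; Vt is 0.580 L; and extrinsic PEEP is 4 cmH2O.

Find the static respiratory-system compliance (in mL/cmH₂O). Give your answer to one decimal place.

Cstat = Vt / (Pplat − PEEP) = 580 / (14.0 − 4) = 580 / 10.0 = 58.0 mL/cmH2O.

58.0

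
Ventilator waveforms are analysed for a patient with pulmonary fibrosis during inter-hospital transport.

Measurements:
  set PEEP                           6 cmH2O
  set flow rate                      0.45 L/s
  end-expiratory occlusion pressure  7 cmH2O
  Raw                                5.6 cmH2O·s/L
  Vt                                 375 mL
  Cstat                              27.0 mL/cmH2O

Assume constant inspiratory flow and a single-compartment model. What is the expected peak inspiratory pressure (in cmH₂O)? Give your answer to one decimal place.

23.4

Total PEEP = 7 cmH2O (set 6 + intrinsic 1); this is the baseline alveolar pressure.
Equation of motion (constant flow): PIP = Vt/C + R·V̇ + PEEP.
PIP = 375/27.0 + 5.6×0.45 + 7 = 13.889 + 2.52 + 7 = 23.409 cmH2O.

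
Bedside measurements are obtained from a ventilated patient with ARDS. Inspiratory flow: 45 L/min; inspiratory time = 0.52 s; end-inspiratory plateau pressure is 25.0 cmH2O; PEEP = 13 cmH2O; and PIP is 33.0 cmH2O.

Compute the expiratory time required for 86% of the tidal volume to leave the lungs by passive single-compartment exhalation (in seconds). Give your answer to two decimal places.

0.68

Flow: 45 L/min ÷ 60 = 0.75 L/s.
Vt = flow × Ti = 0.75 L/s × 0.52 s × 1000 mL/L = 390.0 mL.
R = (PIP − Pplat)/V̇ = (33.0 − 25.0) / 0.75 = 8.0/0.75 = 10.667 cmH2O·s/L.
C = Vt/(Pplat − PEEP) = 390.0 / (25.0 − 13) = 390.0/12.0 = 32.5 mL/cmH2O.
τ = R × C = 10.667 × 0.0325 L/cmH2O = 0.3467 s.
t = −τ·ln(1 − 0.86) = −0.3467·ln(0.14) = 0.6817 s.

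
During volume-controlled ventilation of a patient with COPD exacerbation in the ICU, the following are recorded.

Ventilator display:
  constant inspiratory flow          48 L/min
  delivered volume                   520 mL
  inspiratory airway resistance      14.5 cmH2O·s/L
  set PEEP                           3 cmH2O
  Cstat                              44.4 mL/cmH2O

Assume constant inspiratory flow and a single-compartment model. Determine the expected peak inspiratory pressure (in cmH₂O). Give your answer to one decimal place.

26.3

Flow: 48 L/min ÷ 60 = 0.8 L/s.
Equation of motion (constant flow): PIP = Vt/C + R·V̇ + PEEP.
PIP = 520/44.4 + 14.5×0.8 + 3 = 11.712 + 11.6 + 3 = 26.312 cmH2O.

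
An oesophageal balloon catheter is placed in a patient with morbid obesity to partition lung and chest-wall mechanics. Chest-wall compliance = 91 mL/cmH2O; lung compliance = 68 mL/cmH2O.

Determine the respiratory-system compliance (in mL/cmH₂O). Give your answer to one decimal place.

38.9

Lung and chest wall are elastances in series: 1/Crs = 1/CL + 1/Ccw.
1/Crs = 1/68 + 1/91 = 0.02569.
Crs = 38.926 mL/cmH2O.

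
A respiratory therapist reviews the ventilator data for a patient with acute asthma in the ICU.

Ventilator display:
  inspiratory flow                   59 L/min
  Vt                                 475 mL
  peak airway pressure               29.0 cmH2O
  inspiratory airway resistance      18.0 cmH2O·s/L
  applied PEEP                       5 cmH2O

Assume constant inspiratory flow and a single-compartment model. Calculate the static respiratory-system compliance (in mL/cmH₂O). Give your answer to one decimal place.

Flow: 59 L/min ÷ 60 = 0.9833 L/s.
Equation of motion (constant flow): PIP = Vt/C + R·V̇ + PEEP.
Vt/C = PIP − R·V̇ − PEEP = 29.0 − 18.0×0.9833 − 5 = 29.0 − 17.699 − 5 = 6.301 cmH2O.
C = Vt / 6.301 = 475 / 6.301 = 75.385 mL/cmH2O.

75.4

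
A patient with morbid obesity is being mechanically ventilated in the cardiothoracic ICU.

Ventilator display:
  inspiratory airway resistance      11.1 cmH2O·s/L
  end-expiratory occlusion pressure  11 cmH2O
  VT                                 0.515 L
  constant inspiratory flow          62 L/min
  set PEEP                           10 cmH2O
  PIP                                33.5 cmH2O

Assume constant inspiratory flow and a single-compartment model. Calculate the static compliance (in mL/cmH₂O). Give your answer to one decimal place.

Flow: 62 L/min ÷ 60 = 1.0333 L/s.
Total PEEP = 11 cmH2O (set 10 + intrinsic 1); this is the baseline alveolar pressure.
Equation of motion (constant flow): PIP = Vt/C + R·V̇ + PEEP.
Vt/C = PIP − R·V̇ − PEEP = 33.5 − 11.1×1.0333 − 11 = 33.5 − 11.47 − 11 = 11.03 cmH2O.
C = Vt / 11.03 = 515 / 11.03 = 46.691 mL/cmH2O.

46.7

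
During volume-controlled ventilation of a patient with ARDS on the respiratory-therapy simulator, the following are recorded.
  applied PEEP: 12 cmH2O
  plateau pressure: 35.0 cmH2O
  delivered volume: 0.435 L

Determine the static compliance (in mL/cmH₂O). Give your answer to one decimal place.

18.9

Cstat = Vt / (Pplat − PEEP) = 435 / (35.0 − 12) = 435 / 23.0 = 18.913 mL/cmH2O.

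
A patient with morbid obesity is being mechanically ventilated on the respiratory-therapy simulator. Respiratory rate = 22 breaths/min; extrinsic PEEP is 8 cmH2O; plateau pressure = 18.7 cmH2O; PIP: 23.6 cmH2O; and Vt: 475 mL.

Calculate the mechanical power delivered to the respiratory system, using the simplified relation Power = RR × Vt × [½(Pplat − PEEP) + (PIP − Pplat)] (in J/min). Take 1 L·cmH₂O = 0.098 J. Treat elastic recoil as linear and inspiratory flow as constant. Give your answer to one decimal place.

Per-breath work = Vt × [½(Pplat−PEEP) + (PIP−Pplat)] = 0.475 × [0.5×10.7 + 4.9] = 0.475 × 10.25 = 4.869 L·cmH2O.
Power = 22 × 4.869 = 107.12 L·cmH2O/min.
× 0.098 J/(L·cmH2O) → 10.498 J/min.

10.5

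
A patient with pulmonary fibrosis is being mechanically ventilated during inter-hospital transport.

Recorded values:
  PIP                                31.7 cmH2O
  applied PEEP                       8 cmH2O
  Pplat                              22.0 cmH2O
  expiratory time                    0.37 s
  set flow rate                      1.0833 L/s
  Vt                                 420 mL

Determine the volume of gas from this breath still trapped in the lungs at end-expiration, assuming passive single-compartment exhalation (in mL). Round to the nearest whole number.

106

R = (PIP − Pplat)/V̇ = (31.7 − 22.0) / 1.0833 = 9.7/1.0833 = 8.954 cmH2O·s/L.
C = Vt/(Pplat − PEEP) = 420.0 / (22.0 − 8) = 420.0/14.0 = 30.0 mL/cmH2O.
τ = R × C = 8.954 × 0.03 L/cmH2O = 0.2686 s.
Fraction remaining = e^(−Te/τ) = e^(−0.37/0.2686) = 0.2522.
Trapped volume = 420.0 × 0.2522 = 105.92 mL.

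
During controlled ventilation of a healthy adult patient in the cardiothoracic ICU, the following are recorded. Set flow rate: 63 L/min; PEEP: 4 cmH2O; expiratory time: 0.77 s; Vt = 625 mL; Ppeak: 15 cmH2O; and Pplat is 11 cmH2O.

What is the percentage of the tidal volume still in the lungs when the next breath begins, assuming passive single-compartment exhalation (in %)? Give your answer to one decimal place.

Flow: 63 L/min ÷ 60 = 1.05 L/s.
R = (PIP − Pplat)/V̇ = (15 − 11) / 1.05 = 4.0/1.05 = 3.81 cmH2O·s/L.
C = Vt/(Pplat − PEEP) = 625.0 / (11 − 4) = 625.0/7.0 = 89.286 mL/cmH2O.
τ = R × C = 3.81 × 0.08929 L/cmH2O = 0.3402 s.
Fraction remaining at end-expiration = e^(−Te/τ) = e^(−0.77/0.3402) = 0.104 → 10.4%.

10.4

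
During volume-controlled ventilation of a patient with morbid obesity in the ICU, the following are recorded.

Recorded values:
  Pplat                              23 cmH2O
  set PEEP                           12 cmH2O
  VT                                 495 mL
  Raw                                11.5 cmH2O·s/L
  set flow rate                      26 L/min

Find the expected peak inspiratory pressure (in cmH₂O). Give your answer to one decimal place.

28.0

Flow: 26 L/min ÷ 60 = 0.4333 L/s.
PIP = Pplat + Raw × flow = 23 + 11.5 × 0.4333 = 23 + 4.983 = 27.983 cmH2O.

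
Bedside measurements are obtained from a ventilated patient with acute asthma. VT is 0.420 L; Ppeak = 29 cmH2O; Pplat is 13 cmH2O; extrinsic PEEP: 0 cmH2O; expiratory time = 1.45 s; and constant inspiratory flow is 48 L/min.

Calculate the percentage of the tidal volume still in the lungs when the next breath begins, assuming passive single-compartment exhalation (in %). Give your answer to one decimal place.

Flow: 48 L/min ÷ 60 = 0.8 L/s.
R = (PIP − Pplat)/V̇ = (29 − 13) / 0.8 = 16.0/0.8 = 20.0 cmH2O·s/L.
C = Vt/(Pplat − PEEP) = 420.0 / (13 − 0) = 420.0/13.0 = 32.308 mL/cmH2O.
τ = R × C = 20.0 × 0.03231 L/cmH2O = 0.6462 s.
Fraction remaining at end-expiration = e^(−Te/τ) = e^(−1.45/0.6462) = 0.106 → 10.6%.

10.6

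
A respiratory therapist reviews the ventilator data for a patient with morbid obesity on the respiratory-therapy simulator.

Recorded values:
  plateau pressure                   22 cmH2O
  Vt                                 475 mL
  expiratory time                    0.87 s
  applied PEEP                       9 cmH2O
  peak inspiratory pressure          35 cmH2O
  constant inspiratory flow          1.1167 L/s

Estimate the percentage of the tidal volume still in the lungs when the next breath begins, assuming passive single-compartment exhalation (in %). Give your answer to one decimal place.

R = (PIP − Pplat)/V̇ = (35 − 22) / 1.1167 = 13.0/1.1167 = 11.641 cmH2O·s/L.
C = Vt/(Pplat − PEEP) = 475.0 / (22 − 9) = 475.0/13.0 = 36.538 mL/cmH2O.
τ = R × C = 11.641 × 0.03654 L/cmH2O = 0.4254 s.
Fraction remaining at end-expiration = e^(−Te/τ) = e^(−0.87/0.4254) = 0.1294 → 12.94%.

12.9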